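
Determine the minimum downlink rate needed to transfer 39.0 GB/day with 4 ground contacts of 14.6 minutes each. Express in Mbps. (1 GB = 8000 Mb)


total contact time = 4 * 14.6 * 60 = 3504.0000 s
data = 39.0 GB = 312000.0000 Mb
rate = 312000.0000 / 3504.0000 = 89.0411 Mbps

89.0411 Mbps


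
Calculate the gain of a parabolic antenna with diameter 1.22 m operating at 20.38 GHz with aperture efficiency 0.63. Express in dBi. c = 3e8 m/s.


lambda = c/f = 3e8 / 2.038e+10 = 0.01472031 m
G = eta*(pi*D/lambda)^2 = 0.63*(pi*1.22/0.01472031)^2
G = 42709.6297 (linear)
G = 10*log10(42709.6297) = 46.3053 dBi

46.3053 dBi


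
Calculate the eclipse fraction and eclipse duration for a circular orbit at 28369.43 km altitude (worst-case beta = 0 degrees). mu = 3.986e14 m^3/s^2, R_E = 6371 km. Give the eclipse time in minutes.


r = 34740.4300 km
T = 1074.0210 min
Eclipse fraction = arcsin(R_E/r)/pi = arcsin(6371.0000/34740.4300)/pi
= arcsin(0.1833886)/pi = 0.05870667
Eclipse duration = 0.05870667 * 1074.0210 = 63.0522 min

63.0522 minutes


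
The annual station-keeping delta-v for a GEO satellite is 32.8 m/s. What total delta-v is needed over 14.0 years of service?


dV = rate * years = 32.8 * 14.0
dV = 459.2000 m/s

459.2000 m/s


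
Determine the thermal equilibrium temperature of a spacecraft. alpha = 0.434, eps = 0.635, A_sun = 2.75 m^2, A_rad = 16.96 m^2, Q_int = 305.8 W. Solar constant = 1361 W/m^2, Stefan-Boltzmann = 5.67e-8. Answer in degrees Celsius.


Numerator = alpha*S*A_sun + Q_int = 0.434*1361*2.75 + 305.8 = 1930.1535 W
Denominator = eps*sigma*A_rad = 0.635*5.67e-8*16.96 = 6.1063632e-07 W/K^4
T^4 = 3.1608888e+09 K^4
T = 237.1113 K = -36.0387 C

-36.0387 degrees Celsius


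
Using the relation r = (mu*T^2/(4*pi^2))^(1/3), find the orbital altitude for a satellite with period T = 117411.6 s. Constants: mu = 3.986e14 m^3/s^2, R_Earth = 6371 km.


T = 117411.6 s
r = (mu*T^2/(4*pi^2))^(1/3) = (3.986e14 * 117411.6^2 / (4*pi^2))^(1/3)
r = 5.182427e+07 m = 51824.2696 km
alt = r - R_E = 51824.2696 - 6371 = 45453.2696 km

45453.2696 km


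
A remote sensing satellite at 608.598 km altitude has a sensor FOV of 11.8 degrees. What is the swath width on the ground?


FOV = 11.8 deg = 0.2059489 rad
swath = 2 * alt * tan(FOV/2) = 2 * 608.598 * tan(0.1029744)
swath = 2 * 608.598 * 0.1033399
swath = 125.7850 km

125.7850 km


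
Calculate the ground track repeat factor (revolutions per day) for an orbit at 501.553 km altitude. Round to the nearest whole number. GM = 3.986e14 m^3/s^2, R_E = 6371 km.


r = 6.872553e+06 m
T = 2*pi*sqrt(r^3/mu) = 5670.0693 s = 94.5012 min
revs/day = 1440 / 94.5012 = 15.2379
Rounded: 15 revolutions per day

15 revolutions per day


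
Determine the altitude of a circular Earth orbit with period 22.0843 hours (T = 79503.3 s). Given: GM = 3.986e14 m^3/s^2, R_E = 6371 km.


T = 79503.3 s
r = (mu*T^2/(4*pi^2))^(1/3) = (3.986e14 * 79503.3^2 / (4*pi^2))^(1/3)
r = 3.9962191e+07 m = 39962.1909 km
alt = r - R_E = 39962.1909 - 6371 = 33591.1909 km

33591.1909 km


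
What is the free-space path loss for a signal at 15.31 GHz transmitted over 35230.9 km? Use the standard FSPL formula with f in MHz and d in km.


f = 15.31 GHz = 15310.0000 MHz
d = 35230.9 km
FSPL = 32.44 + 20*log10(15310.0000) + 20*log10(35230.9)
FSPL = 32.44 + 83.6995 + 90.9385
FSPL = 207.0780 dB

207.0780 dB


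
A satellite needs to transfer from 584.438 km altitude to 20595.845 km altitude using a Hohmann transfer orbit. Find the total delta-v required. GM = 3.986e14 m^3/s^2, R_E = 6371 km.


r1 = 6955.4380 km = 6.955438e+06 m
r2 = 26966.8450 km = 2.6966845e+07 m
dv1 = sqrt(mu/r1)*(sqrt(2*r2/(r1+r2)) - 1) = 1975.2122 m/s
dv2 = sqrt(mu/r2)*(1 - sqrt(2*r1/(r1+r2))) = 1382.6201 m/s
total dv = |dv1| + |dv2| = 1975.2122 + 1382.6201 = 3357.8323 m/s = 3.3578 km/s

3.3578 km/s


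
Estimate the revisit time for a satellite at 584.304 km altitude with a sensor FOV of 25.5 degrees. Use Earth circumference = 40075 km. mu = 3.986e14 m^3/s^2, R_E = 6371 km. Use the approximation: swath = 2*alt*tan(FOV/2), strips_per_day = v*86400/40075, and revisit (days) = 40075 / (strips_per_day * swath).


swath = 2*584.304*tan(0.2225295) = 264.4290 km
v = sqrt(mu/r) = 7570.2564 m/s = 7.5703 km/s
strips/day = v*86400/40075 = 7.5703*86400/40075 = 16.3212
coverage/day = strips * swath = 16.3212 * 264.4290 = 4315.7857 km
revisit = 40075 / 4315.7857 = 9.2857 days

9.2857 days


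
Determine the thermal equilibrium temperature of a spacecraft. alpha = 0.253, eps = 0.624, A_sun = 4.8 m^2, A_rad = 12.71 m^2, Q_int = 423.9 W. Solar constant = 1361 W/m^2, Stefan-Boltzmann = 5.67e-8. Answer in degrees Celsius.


Numerator = alpha*S*A_sun + Q_int = 0.253*1361*4.8 + 423.9 = 2076.6984 W
Denominator = eps*sigma*A_rad = 0.624*5.67e-8*12.71 = 4.4968997e-07 W/K^4
T^4 = 4.618067e+09 K^4
T = 260.6844 K = -12.4656 C

-12.4656 degrees Celsius


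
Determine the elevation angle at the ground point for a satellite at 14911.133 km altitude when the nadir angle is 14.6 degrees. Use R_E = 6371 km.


r = R_E + alt = 21282.1330 km
Law of sines in the satellite / Earth-center / ground-point triangle:
  sin(nadir)/R_E = sin(90 + el)/r  =>  cos(el) = (r/R_E)*sin(nadir)
cos(el) = (21282.1330 / 6371.0000) * sin(14.6 deg) = 0.8420301
el = arccos(0.8420301) = 32.6449 deg
(Earth-central angle = 90 - nadir - el = 42.7551 deg)

32.6449 degrees


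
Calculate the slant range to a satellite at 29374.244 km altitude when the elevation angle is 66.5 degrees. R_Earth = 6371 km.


h = 29374.244 km, el = 66.5 deg
d = -R_E*sin(el) + sqrt((R_E*sin(el))^2 + 2*R_E*h + h^2)
d = -6371.0000*sin(1.1606) + sqrt((6371.0000*0.9170601)^2 + 2*6371.0000*29374.244 + 29374.244^2)
d = 29812.2652 km

29812.2652 km


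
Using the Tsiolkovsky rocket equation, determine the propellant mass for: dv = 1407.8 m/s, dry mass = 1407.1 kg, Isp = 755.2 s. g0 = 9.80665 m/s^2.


ve = Isp * g0 = 755.2 * 9.80665 = 7405.982080 m/s
mass ratio = exp(dv/ve) = exp(1407.8/7405.982080) = 1.20935792
m_prop = m_dry * (mr - 1) = 1407.1 * (1.20935792 - 1)
m_prop = 294.5875 kg

294.5875 kg


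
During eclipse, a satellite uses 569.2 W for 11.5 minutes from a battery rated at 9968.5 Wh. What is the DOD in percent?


E_used = P * t / 60 = 569.2 * 11.5 / 60 = 109.0967 Wh
DOD = E_used / E_total * 100 = 109.0967 / 9968.5 * 100
DOD = 1.0944 %

1.0944 %


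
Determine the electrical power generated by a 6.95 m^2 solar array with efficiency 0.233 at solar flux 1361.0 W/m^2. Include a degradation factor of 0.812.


P = area * eta * S * degradation
P = 6.95 * 0.233 * 1361.0 * 0.812
P = 1789.5955 W

1789.5955 W


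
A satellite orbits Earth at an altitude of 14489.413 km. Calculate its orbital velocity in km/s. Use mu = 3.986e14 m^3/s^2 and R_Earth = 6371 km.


r = R_E + alt = 6371.0 + 14489.413 = 20860.4130 km = 2.0860413e+07 m
v = sqrt(mu/r) = sqrt(3.986e14 / 2.0860413e+07) = 4371.2656 m/s = 4.3713 km/s

4.3713 km/s


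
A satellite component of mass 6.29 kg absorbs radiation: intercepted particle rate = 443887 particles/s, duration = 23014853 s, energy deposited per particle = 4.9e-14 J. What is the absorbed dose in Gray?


Total energy deposited = rate * time * E_per
  = 443887 * 23014853 * 4.9e-14 = 0.5005837 J
Dose = E_total / mass = 0.5005837 / 6.29
Dose = 0.07958406 Gy

0.0796 Gy


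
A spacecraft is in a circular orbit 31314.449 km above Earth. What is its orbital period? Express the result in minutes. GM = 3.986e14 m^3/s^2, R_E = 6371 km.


r = 37685.4490 km = 3.7685449e+07 m
T = 2*pi*sqrt(r^3/mu) = 2*pi*sqrt(5.3520613e+22 / 3.986e14)
T = 72806.7696 s = 1213.4462 min

1213.4462 minutes


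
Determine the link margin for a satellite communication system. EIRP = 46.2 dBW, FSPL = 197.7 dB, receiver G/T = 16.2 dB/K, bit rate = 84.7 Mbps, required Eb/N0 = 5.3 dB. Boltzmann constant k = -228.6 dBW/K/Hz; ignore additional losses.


C/N0 = EIRP - FSPL + G/T - k = 46.2 - 197.7 + 16.2 - (-228.6)
C/N0 = 93.3000 dB-Hz
R_b = 84.7 Mbps = 8.47e+07 bps -> 10*log10(R_b) = 79.2788 dB-Hz
Eb/N0 = C/N0 - 10*log10(R_b) = 93.3000 - 79.2788 = 14.0212 dB
Margin = Eb/N0 - Eb/N0_req = 14.0212 - 5.3 = 8.7212 dB (link closes)

8.7212 dB


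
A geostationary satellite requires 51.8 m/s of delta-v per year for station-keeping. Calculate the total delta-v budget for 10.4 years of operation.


dV = rate * years = 51.8 * 10.4
dV = 538.7200 m/s

538.7200 m/s


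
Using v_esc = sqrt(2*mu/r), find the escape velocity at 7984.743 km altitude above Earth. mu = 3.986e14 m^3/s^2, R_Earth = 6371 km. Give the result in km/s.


r = 6371.0 + 7984.743 = 14355.7430 km = 1.4355743e+07 m
v_esc = sqrt(2*mu/r) = sqrt(2*3.986e14 / 1.4355743e+07)
v_esc = 7451.9650 m/s = 7.4520 km/s

7.4520 km/s


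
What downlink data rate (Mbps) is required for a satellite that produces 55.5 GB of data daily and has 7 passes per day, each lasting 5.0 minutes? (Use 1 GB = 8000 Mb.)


total contact time = 7 * 5.0 * 60 = 2100.0000 s
data = 55.5 GB = 444000.0000 Mb
rate = 444000.0000 / 2100.0000 = 211.4286 Mbps

211.4286 Mbps


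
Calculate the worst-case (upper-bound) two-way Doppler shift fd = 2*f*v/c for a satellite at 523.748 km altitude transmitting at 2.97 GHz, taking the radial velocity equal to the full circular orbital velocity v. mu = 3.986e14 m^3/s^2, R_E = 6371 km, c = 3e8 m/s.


r = 6.894748e+06 m
v = sqrt(mu/r) = 7603.4282 m/s (worst-case radial velocity)
f = 2.97 GHz = 2.97e+09 Hz
fd = 2*f*v/c = 2*2.97e+09*7603.4282/3.0e+08
fd = 150547.8781 Hz

150547.8781 Hz


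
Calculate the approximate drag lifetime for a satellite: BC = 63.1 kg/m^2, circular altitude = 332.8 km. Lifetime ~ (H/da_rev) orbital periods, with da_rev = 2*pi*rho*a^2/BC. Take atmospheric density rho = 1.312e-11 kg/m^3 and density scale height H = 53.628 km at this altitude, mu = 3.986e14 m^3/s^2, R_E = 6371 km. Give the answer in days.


a = R_E + alt = 6703.8000 km = 6.7038e+06 m
da_rev = 2*pi*rho*a^2/BC = 2*pi*1.312e-11*(6.7038e+06)^2/63.1 = 58.711942 m per revolution
N = H/da_rev = 53628.0000 m / 58.711942 m = 913.4087 revolutions
P = 2*pi*sqrt(a^3/mu) = 5462.5169 s
lifetime = N*P = 913.4087 * 5462.5169 = 4.9895106e+06 s = 57.7490 days

57.7490 days


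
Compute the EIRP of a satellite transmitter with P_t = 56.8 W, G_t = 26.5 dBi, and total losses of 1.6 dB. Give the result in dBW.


Pt = 56.8 W = 17.5435 dBW
EIRP = Pt_dBW + Gt - losses = 17.5435 + 26.5 - 1.6 = 42.4435 dBW

42.4435 dBW


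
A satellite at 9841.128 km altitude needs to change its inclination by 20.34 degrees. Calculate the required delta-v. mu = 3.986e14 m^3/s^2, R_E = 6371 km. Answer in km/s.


r = 16212.1280 km = 1.6212128e+07 m
V = sqrt(mu/r) = 4958.4808 m/s
di = 20.34 deg = 0.3550 rad
dV = 2*V*sin(di/2) = 2*4958.4808*sin(0.1775)
dV = 1751.0319 m/s = 1.7510 km/s

1.7510 km/s


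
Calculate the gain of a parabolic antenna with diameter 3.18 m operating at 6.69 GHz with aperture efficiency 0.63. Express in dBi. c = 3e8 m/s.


lambda = c/f = 3e8 / 6.69e+09 = 0.04484305 m
G = eta*(pi*D/lambda)^2 = 0.63*(pi*3.18/0.04484305)^2
G = 31268.2993 (linear)
G = 10*log10(31268.2993) = 44.9510 dBi

44.9510 dBi


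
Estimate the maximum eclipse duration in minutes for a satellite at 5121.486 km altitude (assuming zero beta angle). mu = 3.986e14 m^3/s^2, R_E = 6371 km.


r = 11492.4860 km
T = 204.3530 min
Eclipse fraction = arcsin(R_E/r)/pi = arcsin(6371.0000/11492.4860)/pi
= arcsin(0.5543622)/pi = 0.1870378
Eclipse duration = 0.1870378 * 204.3530 = 38.2217 min

38.2217 minutes


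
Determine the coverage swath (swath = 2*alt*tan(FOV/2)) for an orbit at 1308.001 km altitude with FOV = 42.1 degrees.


FOV = 42.1 deg = 0.7347836 rad
swath = 2 * alt * tan(FOV/2) = 2 * 1308.001 * tan(0.3673918)
swath = 2 * 1308.001 * 0.3848656
swath = 1006.8092 km

1006.8092 km


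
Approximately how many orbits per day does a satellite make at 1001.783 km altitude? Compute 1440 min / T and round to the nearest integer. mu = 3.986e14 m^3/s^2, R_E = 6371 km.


r = 7.372783e+06 m
T = 2*pi*sqrt(r^3/mu) = 6300.2589 s = 105.0043 min
revs/day = 1440 / 105.0043 = 13.7137
Rounded: 14 revolutions per day

14 revolutions per day


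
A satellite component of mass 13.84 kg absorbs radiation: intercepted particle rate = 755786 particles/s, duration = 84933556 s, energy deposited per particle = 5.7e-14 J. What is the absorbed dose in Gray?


Total energy deposited = rate * time * E_per
  = 755786 * 84933556 * 5.7e-14 = 3.6589 J
Dose = E_total / mass = 3.6589 / 13.84
Dose = 0.2643729 Gy

0.2644 Gy


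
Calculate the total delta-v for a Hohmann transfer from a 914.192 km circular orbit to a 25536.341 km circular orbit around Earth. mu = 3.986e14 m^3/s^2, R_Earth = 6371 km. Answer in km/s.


r1 = 7285.1920 km = 7.285192e+06 m
r2 = 31907.3410 km = 3.1907341e+07 m
dv1 = sqrt(mu/r1)*(sqrt(2*r2/(r1+r2)) - 1) = 2041.7100 m/s
dv2 = sqrt(mu/r2)*(1 - sqrt(2*r1/(r1+r2))) = 1379.4131 m/s
total dv = |dv1| + |dv2| = 2041.7100 + 1379.4131 = 3421.1230 m/s = 3.4211 km/s

3.4211 km/s


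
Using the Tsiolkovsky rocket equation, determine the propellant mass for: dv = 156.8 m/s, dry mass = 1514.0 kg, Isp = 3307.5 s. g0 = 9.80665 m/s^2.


ve = Isp * g0 = 3307.5 * 9.80665 = 32435.494875 m/s
mass ratio = exp(dv/ve) = exp(156.8/32435.494875) = 1.00484591
m_prop = m_dry * (mr - 1) = 1514.0 * (1.00484591 - 1)
m_prop = 7.3367 kg

7.3367 kg


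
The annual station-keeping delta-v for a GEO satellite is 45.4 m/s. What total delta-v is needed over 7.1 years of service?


dV = rate * years = 45.4 * 7.1
dV = 322.3400 m/s

322.3400 m/s


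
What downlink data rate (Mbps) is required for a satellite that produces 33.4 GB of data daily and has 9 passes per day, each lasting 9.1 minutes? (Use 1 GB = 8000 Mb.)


total contact time = 9 * 9.1 * 60 = 4914.0000 s
data = 33.4 GB = 267200.0000 Mb
rate = 267200.0000 / 4914.0000 = 54.3753 Mbps

54.3753 Mbps


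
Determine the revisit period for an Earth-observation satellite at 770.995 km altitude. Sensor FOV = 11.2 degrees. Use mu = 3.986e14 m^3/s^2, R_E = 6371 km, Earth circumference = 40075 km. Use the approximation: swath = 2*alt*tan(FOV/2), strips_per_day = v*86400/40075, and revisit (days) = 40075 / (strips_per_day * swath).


swath = 2*770.995*tan(0.09773844) = 151.1934 km
v = sqrt(mu/r) = 7470.6584 m/s = 7.4707 km/s
strips/day = v*86400/40075 = 7.4707*86400/40075 = 16.1064
coverage/day = strips * swath = 16.1064 * 151.1934 = 2435.1854 km
revisit = 40075 / 2435.1854 = 16.4567 days

16.4567 days


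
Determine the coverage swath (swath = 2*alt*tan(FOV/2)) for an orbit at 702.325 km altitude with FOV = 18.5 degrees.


FOV = 18.5 deg = 0.3228859 rad
swath = 2 * alt * tan(FOV/2) = 2 * 702.325 * tan(0.161443)
swath = 2 * 702.325 * 0.1628603
swath = 228.7618 km

228.7618 km


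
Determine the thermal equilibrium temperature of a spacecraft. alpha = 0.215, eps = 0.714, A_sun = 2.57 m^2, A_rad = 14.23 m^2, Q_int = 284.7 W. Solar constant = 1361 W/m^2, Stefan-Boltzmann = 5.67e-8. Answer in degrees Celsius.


Numerator = alpha*S*A_sun + Q_int = 0.215*1361*2.57 + 284.7 = 1036.7206 W
Denominator = eps*sigma*A_rad = 0.714*5.67e-8*14.23 = 5.7608447e-07 W/K^4
T^4 = 1.7995981e+09 K^4
T = 205.9652 K = -67.1848 C

-67.1848 degrees Celsius


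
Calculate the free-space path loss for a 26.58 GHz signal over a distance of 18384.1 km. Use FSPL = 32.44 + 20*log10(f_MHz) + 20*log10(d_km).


f = 26.58 GHz = 26580.0000 MHz
d = 18384.1 km
FSPL = 32.44 + 20*log10(26580.0000) + 20*log10(18384.1)
FSPL = 32.44 + 88.4911 + 85.2888
FSPL = 206.2199 dB

206.2199 dB


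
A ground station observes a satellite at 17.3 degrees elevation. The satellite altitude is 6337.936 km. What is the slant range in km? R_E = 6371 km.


h = 6337.936 km, el = 17.3 deg
d = -R_E*sin(el) + sqrt((R_E*sin(el))^2 + 2*R_E*h + h^2)
d = -6371.0000*sin(0.301942) + sqrt((6371.0000*0.2973749)^2 + 2*6371.0000*6337.936 + 6337.936^2)
d = 9264.1356 km

9264.1356 km


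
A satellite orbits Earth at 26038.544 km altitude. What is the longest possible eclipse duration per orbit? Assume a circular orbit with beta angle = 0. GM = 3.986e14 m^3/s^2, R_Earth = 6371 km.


r = 32409.5440 km
T = 967.7638 min
Eclipse fraction = arcsin(R_E/r)/pi = arcsin(6371.0000/32409.5440)/pi
= arcsin(0.1965779)/pi = 0.06298286
Eclipse duration = 0.06298286 * 967.7638 = 60.9525 min

60.9525 minutes


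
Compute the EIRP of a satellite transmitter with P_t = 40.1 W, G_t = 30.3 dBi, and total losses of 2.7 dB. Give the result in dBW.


Pt = 40.1 W = 16.0314 dBW
EIRP = Pt_dBW + Gt - losses = 16.0314 + 30.3 - 2.7 = 43.6314 dBW

43.6314 dBW


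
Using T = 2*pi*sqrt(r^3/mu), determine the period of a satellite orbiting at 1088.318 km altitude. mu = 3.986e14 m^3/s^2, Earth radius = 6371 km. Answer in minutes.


r = 7459.3180 km = 7.459318e+06 m
T = 2*pi*sqrt(r^3/mu) = 2*pi*sqrt(4.1504708e+20 / 3.986e14)
T = 6411.5038 s = 106.8584 min

106.8584 minutes


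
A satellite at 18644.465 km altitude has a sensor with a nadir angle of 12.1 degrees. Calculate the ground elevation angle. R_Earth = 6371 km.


r = R_E + alt = 25015.4650 km
Law of sines in the satellite / Earth-center / ground-point triangle:
  sin(nadir)/R_E = sin(90 + el)/r  =>  cos(el) = (r/R_E)*sin(nadir)
cos(el) = (25015.4650 / 6371.0000) * sin(12.1 deg) = 0.8230585
el = arccos(0.8230585) = 34.6079 deg
(Earth-central angle = 90 - nadir - el = 43.2921 deg)

34.6079 degrees


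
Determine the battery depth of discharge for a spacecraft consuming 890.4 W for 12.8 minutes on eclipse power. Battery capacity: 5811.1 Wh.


E_used = P * t / 60 = 890.4 * 12.8 / 60 = 189.9520 Wh
DOD = E_used / E_total * 100 = 189.9520 / 5811.1 * 100
DOD = 3.2688 %

3.2688 %


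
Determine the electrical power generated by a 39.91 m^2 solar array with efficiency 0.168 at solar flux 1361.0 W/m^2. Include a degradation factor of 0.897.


P = area * eta * S * degradation
P = 39.91 * 0.168 * 1361.0 * 0.897
P = 8185.4315 W

8185.4315 W


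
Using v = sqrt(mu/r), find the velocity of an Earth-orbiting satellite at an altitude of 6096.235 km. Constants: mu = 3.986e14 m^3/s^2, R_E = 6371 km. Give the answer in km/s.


r = R_E + alt = 6371.0 + 6096.235 = 12467.2350 km = 1.2467235e+07 m
v = sqrt(mu/r) = sqrt(3.986e14 / 1.2467235e+07) = 5654.3615 m/s = 5.6544 km/s

5.6544 km/s


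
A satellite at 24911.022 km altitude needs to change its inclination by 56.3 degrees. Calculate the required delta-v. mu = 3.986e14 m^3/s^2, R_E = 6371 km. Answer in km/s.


r = 31282.0220 km = 3.1282022e+07 m
V = sqrt(mu/r) = 3569.6139 m/s
di = 56.3 deg = 0.9826204 rad
dV = 2*V*sin(di/2) = 2*3569.6139*sin(0.4913102)
dV = 3368.1556 m/s = 3.3682 km/s

3.3682 km/s


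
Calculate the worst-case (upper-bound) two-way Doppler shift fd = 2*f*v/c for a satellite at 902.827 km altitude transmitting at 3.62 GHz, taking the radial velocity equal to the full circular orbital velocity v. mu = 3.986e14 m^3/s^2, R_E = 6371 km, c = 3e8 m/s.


r = 7.273827e+06 m
v = sqrt(mu/r) = 7402.6491 m/s (worst-case radial velocity)
f = 3.62 GHz = 3.62e+09 Hz
fd = 2*f*v/c = 2*3.62e+09*7402.6491/3.0e+08
fd = 178650.5982 Hz

178650.5982 Hz


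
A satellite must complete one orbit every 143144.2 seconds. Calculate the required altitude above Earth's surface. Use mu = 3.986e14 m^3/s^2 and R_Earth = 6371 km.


T = 143144.2 s
r = (mu*T^2/(4*pi^2))^(1/3) = (3.986e14 * 143144.2^2 / (4*pi^2))^(1/3)
r = 5.9143682e+07 m = 59143.6818 km
alt = r - R_E = 59143.6818 - 6371 = 52772.6818 km

52772.6818 km


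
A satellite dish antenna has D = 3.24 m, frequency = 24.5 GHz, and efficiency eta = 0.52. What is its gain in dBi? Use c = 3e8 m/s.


lambda = c/f = 3e8 / 2.45e+10 = 0.0122449 m
G = eta*(pi*D/lambda)^2 = 0.52*(pi*3.24/0.0122449)^2
G = 359321.1399 (linear)
G = 10*log10(359321.1399) = 55.5548 dBi

55.5548 dBi


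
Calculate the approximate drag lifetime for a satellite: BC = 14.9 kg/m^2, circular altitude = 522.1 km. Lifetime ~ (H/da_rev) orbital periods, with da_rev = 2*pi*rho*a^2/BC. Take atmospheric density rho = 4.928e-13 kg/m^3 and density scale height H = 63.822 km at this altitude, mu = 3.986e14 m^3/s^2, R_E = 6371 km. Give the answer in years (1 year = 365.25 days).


a = R_E + alt = 6893.1000 km = 6.8931e+06 m
da_rev = 2*pi*rho*a^2/BC = 2*pi*4.928e-13*(6.8931e+06)^2/14.9 = 9.874008 m per revolution
N = H/da_rev = 63822.0000 m / 9.874008 m = 6463.6369 revolutions
P = 2*pi*sqrt(a^3/mu) = 5695.5162 s
lifetime = N*P = 6463.6369 * 5695.5162 = 3.6813749e+07 s = 426.0851 days
years = 426.0851 / 365.25 = 1.1666 years

1.1666 years


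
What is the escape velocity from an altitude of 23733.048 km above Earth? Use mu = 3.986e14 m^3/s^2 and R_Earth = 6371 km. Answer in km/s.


r = 6371.0 + 23733.048 = 30104.0480 km = 3.0104048e+07 m
v_esc = sqrt(2*mu/r) = sqrt(2*3.986e14 / 3.0104048e+07)
v_esc = 5146.0168 m/s = 5.1460 km/s

5.1460 km/s


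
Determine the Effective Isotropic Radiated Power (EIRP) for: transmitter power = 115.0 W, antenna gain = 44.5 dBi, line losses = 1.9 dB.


Pt = 115.0 W = 20.6070 dBW
EIRP = Pt_dBW + Gt - losses = 20.6070 + 44.5 - 1.9 = 63.2070 dBW

63.2070 dBW


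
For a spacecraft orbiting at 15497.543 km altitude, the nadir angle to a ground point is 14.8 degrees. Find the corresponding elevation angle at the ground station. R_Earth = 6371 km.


r = R_E + alt = 21868.5430 km
Law of sines in the satellite / Earth-center / ground-point triangle:
  sin(nadir)/R_E = sin(90 + el)/r  =>  cos(el) = (r/R_E)*sin(nadir)
cos(el) = (21868.5430 / 6371.0000) * sin(14.8 deg) = 0.876821
el = arccos(0.876821) = 28.7388 deg
(Earth-central angle = 90 - nadir - el = 46.4612 deg)

28.7388 degrees


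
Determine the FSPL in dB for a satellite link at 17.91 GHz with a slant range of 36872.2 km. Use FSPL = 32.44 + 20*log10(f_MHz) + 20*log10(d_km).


f = 17.91 GHz = 17910.0000 MHz
d = 36872.2 km
FSPL = 32.44 + 20*log10(17910.0000) + 20*log10(36872.2)
FSPL = 32.44 + 85.0619 + 91.3340
FSPL = 208.8359 dB

208.8359 dB


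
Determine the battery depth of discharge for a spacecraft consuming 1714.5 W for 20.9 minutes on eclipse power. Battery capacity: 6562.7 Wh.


E_used = P * t / 60 = 1714.5 * 20.9 / 60 = 597.2175 Wh
DOD = E_used / E_total * 100 = 597.2175 / 6562.7 * 100
DOD = 9.1002 %

9.1002 %


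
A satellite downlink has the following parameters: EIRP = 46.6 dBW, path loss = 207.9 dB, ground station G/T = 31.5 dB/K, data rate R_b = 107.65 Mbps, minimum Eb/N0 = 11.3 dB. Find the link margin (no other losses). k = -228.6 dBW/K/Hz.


C/N0 = EIRP - FSPL + G/T - k = 46.6 - 207.9 + 31.5 - (-228.6)
C/N0 = 98.8000 dB-Hz
R_b = 107.65 Mbps = 1.0765e+08 bps -> 10*log10(R_b) = 80.3201 dB-Hz
Eb/N0 = C/N0 - 10*log10(R_b) = 98.8000 - 80.3201 = 18.4799 dB
Margin = Eb/N0 - Eb/N0_req = 18.4799 - 11.3 = 7.1799 dB (link closes)

7.1799 dB


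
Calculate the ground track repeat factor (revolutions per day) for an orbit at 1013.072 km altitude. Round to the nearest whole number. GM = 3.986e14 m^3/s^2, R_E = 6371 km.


r = 7.384072e+06 m
T = 2*pi*sqrt(r^3/mu) = 6314.7346 s = 105.2456 min
revs/day = 1440 / 105.2456 = 13.6823
Rounded: 14 revolutions per day

14 revolutions per day


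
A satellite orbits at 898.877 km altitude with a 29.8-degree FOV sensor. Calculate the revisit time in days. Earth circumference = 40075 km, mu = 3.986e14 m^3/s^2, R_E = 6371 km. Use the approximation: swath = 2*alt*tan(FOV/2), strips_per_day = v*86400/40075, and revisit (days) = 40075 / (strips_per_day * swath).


swath = 2*898.877*tan(0.2600541) = 478.3454 km
v = sqrt(mu/r) = 7404.6599 m/s = 7.4047 km/s
strips/day = v*86400/40075 = 7.4047*86400/40075 = 15.9641
coverage/day = strips * swath = 15.9641 * 478.3454 = 7636.3687 km
revisit = 40075 / 7636.3687 = 5.2479 days

5.2479 days


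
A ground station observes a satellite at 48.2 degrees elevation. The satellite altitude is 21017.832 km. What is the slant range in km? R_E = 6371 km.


h = 21017.832 km, el = 48.2 deg
d = -R_E*sin(el) + sqrt((R_E*sin(el))^2 + 2*R_E*h + h^2)
d = -6371.0000*sin(0.8412487) + sqrt((6371.0000*0.745476)^2 + 2*6371.0000*21017.832 + 21017.832^2)
d = 22308.2061 km

22308.2061 km


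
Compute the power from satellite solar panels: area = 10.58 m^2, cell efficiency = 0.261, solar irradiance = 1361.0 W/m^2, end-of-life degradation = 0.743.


P = area * eta * S * degradation
P = 10.58 * 0.261 * 1361.0 * 0.743
P = 2792.3710 W

2792.3710 W


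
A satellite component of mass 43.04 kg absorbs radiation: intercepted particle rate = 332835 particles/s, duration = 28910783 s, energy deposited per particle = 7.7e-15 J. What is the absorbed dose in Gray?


Total energy deposited = rate * time * E_per
  = 332835 * 28910783 * 7.7e-15 = 0.07409341 J
Dose = E_total / mass = 0.07409341 / 43.04
Dose = 0.001721501 Gy

0.0017 Gy


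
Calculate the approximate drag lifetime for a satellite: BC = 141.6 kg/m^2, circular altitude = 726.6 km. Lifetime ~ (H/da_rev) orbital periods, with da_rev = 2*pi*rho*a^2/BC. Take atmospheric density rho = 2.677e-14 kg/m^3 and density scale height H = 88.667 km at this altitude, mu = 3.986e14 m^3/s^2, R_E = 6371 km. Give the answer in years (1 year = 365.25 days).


a = R_E + alt = 7097.6000 km = 7.0976e+06 m
da_rev = 2*pi*rho*a^2/BC = 2*pi*2.677e-14*(7.0976e+06)^2/141.6 = 0.0598395097 m per revolution
N = H/da_rev = 88667.0000 m / 0.0598395097 m = 1.4817468e+06 revolutions
P = 2*pi*sqrt(a^3/mu) = 5950.8431 s
lifetime = N*P = 1.4817468e+06 * 5950.8431 = 8.8176426e+09 s = 102056.0481 days
years = 102056.0481 / 365.25 = 279.4142 years

279.4142 years


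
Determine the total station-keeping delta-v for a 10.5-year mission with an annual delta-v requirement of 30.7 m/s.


dV = rate * years = 30.7 * 10.5
dV = 322.3500 m/s

322.3500 m/s


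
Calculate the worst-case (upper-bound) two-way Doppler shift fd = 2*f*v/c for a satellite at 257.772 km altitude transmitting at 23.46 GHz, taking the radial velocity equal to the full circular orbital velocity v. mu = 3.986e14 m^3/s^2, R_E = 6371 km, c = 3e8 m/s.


r = 6.628772e+06 m
v = sqrt(mu/r) = 7754.4698 m/s (worst-case radial velocity)
f = 23.46 GHz = 2.346e+10 Hz
fd = 2*f*v/c = 2*2.346e+10*7754.4698/3.0e+08
fd = 1.2127991e+06 Hz

1.2128e+06 Hz


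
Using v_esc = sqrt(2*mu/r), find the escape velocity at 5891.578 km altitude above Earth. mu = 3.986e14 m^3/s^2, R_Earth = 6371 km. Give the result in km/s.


r = 6371.0 + 5891.578 = 12262.5780 km = 1.2262578e+07 m
v_esc = sqrt(2*mu/r) = sqrt(2*3.986e14 / 1.2262578e+07)
v_esc = 8062.9275 m/s = 8.0629 km/s

8.0629 km/s


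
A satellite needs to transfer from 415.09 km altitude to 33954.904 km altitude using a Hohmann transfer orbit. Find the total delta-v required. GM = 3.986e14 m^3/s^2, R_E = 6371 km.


r1 = 6786.0900 km = 6.78609e+06 m
r2 = 40325.9040 km = 4.0325904e+07 m
dv1 = sqrt(mu/r1)*(sqrt(2*r2/(r1+r2)) - 1) = 2363.6137 m/s
dv2 = sqrt(mu/r2)*(1 - sqrt(2*r1/(r1+r2))) = 1456.4885 m/s
total dv = |dv1| + |dv2| = 2363.6137 + 1456.4885 = 3820.1022 m/s = 3.8201 km/s

3.8201 km/s


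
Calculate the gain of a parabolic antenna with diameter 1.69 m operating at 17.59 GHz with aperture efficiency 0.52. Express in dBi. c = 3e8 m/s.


lambda = c/f = 3e8 / 1.759e+10 = 0.01705514 m
G = eta*(pi*D/lambda)^2 = 0.52*(pi*1.69/0.01705514)^2
G = 50392.4725 (linear)
G = 10*log10(50392.4725) = 47.0237 dBi

47.0237 dBi


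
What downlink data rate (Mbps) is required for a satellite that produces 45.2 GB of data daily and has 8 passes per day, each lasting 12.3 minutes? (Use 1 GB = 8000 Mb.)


total contact time = 8 * 12.3 * 60 = 5904.0000 s
data = 45.2 GB = 361600.0000 Mb
rate = 361600.0000 / 5904.0000 = 61.2466 Mbps

61.2466 Mbps


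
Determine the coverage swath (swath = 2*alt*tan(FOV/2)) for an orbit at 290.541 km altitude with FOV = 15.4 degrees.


FOV = 15.4 deg = 0.2687807 rad
swath = 2 * alt * tan(FOV/2) = 2 * 290.541 * tan(0.1343904)
swath = 2 * 290.541 * 0.1352053
swath = 78.5654 km

78.5654 km


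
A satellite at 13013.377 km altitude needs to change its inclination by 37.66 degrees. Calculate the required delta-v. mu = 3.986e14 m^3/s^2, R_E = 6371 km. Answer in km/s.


r = 19384.3770 km = 1.9384377e+07 m
V = sqrt(mu/r) = 4534.6390 m/s
di = 37.66 deg = 0.657291 rad
dV = 2*V*sin(di/2) = 2*4534.6390*sin(0.3286455)
dV = 2927.2121 m/s = 2.9272 km/s

2.9272 km/s


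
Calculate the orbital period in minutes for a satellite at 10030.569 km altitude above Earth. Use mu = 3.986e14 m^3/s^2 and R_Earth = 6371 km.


r = 16401.5690 km = 1.6401569e+07 m
T = 2*pi*sqrt(r^3/mu) = 2*pi*sqrt(4.4122101e+21 / 3.986e14)
T = 20904.4774 s = 348.4080 min

348.4080 minutes


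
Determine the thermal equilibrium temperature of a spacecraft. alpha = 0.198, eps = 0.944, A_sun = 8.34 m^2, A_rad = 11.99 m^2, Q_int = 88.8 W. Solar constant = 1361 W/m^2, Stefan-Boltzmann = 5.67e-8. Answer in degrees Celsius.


Numerator = alpha*S*A_sun + Q_int = 0.198*1361*8.34 + 88.8 = 2336.2465 W
Denominator = eps*sigma*A_rad = 0.944*5.67e-8*11.99 = 6.4176235e-07 W/K^4
T^4 = 3.6403608e+09 K^4
T = 245.6327 K = -27.5173 C

-27.5173 degrees Celsius


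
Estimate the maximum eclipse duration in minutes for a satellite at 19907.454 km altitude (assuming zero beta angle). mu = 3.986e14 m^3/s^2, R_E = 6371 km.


r = 26278.4540 km
T = 706.5773 min
Eclipse fraction = arcsin(R_E/r)/pi = arcsin(6371.0000/26278.4540)/pi
= arcsin(0.242442)/pi = 0.0779484
Eclipse duration = 0.0779484 * 706.5773 = 55.0766 min

55.0766 minutes


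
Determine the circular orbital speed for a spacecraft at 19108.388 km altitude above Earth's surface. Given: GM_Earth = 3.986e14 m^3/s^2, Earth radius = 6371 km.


r = R_E + alt = 6371.0 + 19108.388 = 25479.3880 km = 2.5479388e+07 m
v = sqrt(mu/r) = sqrt(3.986e14 / 2.5479388e+07) = 3955.2519 m/s = 3.9553 km/s

3.9553 km/s


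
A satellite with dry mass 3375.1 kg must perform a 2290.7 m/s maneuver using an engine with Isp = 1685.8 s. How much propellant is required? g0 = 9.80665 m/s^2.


ve = Isp * g0 = 1685.8 * 9.80665 = 16532.050570 m/s
mass ratio = exp(dv/ve) = exp(2290.7/16532.050570) = 1.14861992
m_prop = m_dry * (mr - 1) = 3375.1 * (1.14861992 - 1)
m_prop = 501.6071 kg

501.6071 kg


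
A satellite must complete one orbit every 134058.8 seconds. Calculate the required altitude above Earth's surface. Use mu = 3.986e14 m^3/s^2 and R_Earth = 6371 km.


T = 134058.8 s
r = (mu*T^2/(4*pi^2))^(1/3) = (3.986e14 * 134058.8^2 / (4*pi^2))^(1/3)
r = 5.6613856e+07 m = 56613.8562 km
alt = r - R_E = 56613.8562 - 6371 = 50242.8562 km

50242.8562 km


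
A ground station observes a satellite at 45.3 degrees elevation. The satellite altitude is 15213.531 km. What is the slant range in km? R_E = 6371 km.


h = 15213.531 km, el = 45.3 deg
d = -R_E*sin(el) + sqrt((R_E*sin(el))^2 + 2*R_E*h + h^2)
d = -6371.0000*sin(0.7906342) + sqrt((6371.0000*0.7107995)^2 + 2*6371.0000*15213.531 + 15213.531^2)
d = 16585.7022 km

16585.7022 km


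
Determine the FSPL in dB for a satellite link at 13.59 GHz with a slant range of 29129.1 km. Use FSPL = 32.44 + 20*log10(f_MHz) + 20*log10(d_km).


f = 13.59 GHz = 13590.0000 MHz
d = 29129.1 km
FSPL = 32.44 + 20*log10(13590.0000) + 20*log10(29129.1)
FSPL = 32.44 + 82.6644 + 89.2865
FSPL = 204.3909 dB

204.3909 dB


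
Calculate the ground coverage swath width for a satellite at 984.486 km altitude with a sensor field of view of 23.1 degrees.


FOV = 23.1 deg = 0.4031711 rad
swath = 2 * alt * tan(FOV/2) = 2 * 984.486 * tan(0.2015855)
swath = 2 * 984.486 * 0.2043612
swath = 402.3816 km

402.3816 km


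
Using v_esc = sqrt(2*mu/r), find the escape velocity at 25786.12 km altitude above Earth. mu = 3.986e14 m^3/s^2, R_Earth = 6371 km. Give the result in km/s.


r = 6371.0 + 25786.12 = 32157.1200 km = 3.215712e+07 m
v_esc = sqrt(2*mu/r) = sqrt(2*3.986e14 / 3.215712e+07)
v_esc = 4979.0338 m/s = 4.9790 km/s

4.9790 km/s


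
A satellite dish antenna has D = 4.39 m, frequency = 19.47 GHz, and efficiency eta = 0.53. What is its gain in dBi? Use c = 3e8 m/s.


lambda = c/f = 3e8 / 1.947e+10 = 0.01540832 m
G = eta*(pi*D/lambda)^2 = 0.53*(pi*4.39/0.01540832)^2
G = 424613.7456 (linear)
G = 10*log10(424613.7456) = 56.2799 dBi

56.2799 dBi


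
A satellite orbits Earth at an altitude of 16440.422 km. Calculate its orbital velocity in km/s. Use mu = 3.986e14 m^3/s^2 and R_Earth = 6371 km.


r = R_E + alt = 6371.0 + 16440.422 = 22811.4220 km = 2.2811422e+07 m
v = sqrt(mu/r) = sqrt(3.986e14 / 2.2811422e+07) = 4180.1558 m/s = 4.1802 km/s

4.1802 km/s


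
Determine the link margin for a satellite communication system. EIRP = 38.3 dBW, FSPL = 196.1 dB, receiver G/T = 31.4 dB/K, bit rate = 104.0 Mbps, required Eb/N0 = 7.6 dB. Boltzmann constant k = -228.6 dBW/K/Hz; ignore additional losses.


C/N0 = EIRP - FSPL + G/T - k = 38.3 - 196.1 + 31.4 - (-228.6)
C/N0 = 102.2000 dB-Hz
R_b = 104.0 Mbps = 1.04e+08 bps -> 10*log10(R_b) = 80.1703 dB-Hz
Eb/N0 = C/N0 - 10*log10(R_b) = 102.2000 - 80.1703 = 22.0297 dB
Margin = Eb/N0 - Eb/N0_req = 22.0297 - 7.6 = 14.4297 dB (link closes)

14.4297 dB


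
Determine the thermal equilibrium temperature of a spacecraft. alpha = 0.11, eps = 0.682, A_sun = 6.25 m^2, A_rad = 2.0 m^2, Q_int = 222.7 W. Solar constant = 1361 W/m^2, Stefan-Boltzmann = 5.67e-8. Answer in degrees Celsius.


Numerator = alpha*S*A_sun + Q_int = 0.11*1361*6.25 + 222.7 = 1158.3875 W
Denominator = eps*sigma*A_rad = 0.682*5.67e-8*2.0 = 7.73388e-08 W/K^4
T^4 = 1.497809e+10 K^4
T = 349.8357 K = 76.6857 C

76.6857 degrees Celsius


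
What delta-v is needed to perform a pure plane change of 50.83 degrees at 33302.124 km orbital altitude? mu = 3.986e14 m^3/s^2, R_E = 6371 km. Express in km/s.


r = 39673.1240 km = 3.9673124e+07 m
V = sqrt(mu/r) = 3169.7167 m/s
di = 50.83 deg = 0.8871509 rad
dV = 2*V*sin(di/2) = 2*3169.7167*sin(0.4435754)
dV = 2720.7048 m/s = 2.7207 km/s

2.7207 km/s


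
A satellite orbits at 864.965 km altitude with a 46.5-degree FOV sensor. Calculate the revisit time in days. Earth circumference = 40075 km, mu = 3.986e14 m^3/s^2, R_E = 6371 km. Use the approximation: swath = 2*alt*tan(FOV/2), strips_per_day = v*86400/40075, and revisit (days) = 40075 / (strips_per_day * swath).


swath = 2*864.965*tan(0.4057891) = 743.2366 km
v = sqrt(mu/r) = 7421.9909 m/s = 7.4220 km/s
strips/day = v*86400/40075 = 7.4220*86400/40075 = 16.0015
coverage/day = strips * swath = 16.0015 * 743.2366 = 11892.8984 km
revisit = 40075 / 11892.8984 = 3.3697 days

3.3697 days


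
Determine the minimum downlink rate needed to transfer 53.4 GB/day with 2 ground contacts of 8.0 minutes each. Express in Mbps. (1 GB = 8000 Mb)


total contact time = 2 * 8.0 * 60 = 960.0000 s
data = 53.4 GB = 427200.0000 Mb
rate = 427200.0000 / 960.0000 = 445.0000 Mbps

445.0000 Mbps


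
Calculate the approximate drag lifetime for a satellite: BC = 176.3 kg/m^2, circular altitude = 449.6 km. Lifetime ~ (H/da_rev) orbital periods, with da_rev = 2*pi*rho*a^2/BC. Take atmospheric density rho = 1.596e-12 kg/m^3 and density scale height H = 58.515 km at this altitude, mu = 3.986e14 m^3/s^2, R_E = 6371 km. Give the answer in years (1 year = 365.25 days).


a = R_E + alt = 6820.6000 km = 6.8206e+06 m
da_rev = 2*pi*rho*a^2/BC = 2*pi*1.596e-12*(6.8206e+06)^2/176.3 = 2.646096 m per revolution
N = H/da_rev = 58515.0000 m / 2.646096 m = 22113.7097 revolutions
P = 2*pi*sqrt(a^3/mu) = 5605.8967 s
lifetime = N*P = 22113.7097 * 5605.8967 = 1.2396717e+08 s = 1434.8052 days
years = 1434.8052 / 365.25 = 3.9283 years

3.9283 years


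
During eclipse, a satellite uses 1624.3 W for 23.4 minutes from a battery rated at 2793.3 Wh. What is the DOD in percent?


E_used = P * t / 60 = 1624.3 * 23.4 / 60 = 633.4770 Wh
DOD = E_used / E_total * 100 = 633.4770 / 2793.3 * 100
DOD = 22.6784 %

22.6784 %


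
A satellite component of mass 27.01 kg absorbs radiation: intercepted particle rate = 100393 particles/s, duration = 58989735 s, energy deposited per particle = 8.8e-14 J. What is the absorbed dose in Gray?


Total energy deposited = rate * time * E_per
  = 100393 * 58989735 * 8.8e-14 = 0.5211498 J
Dose = E_total / mass = 0.5211498 / 27.01
Dose = 0.0192947 Gy

0.0193 Gy


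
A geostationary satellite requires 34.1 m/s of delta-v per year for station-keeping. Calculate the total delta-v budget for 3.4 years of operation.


dV = rate * years = 34.1 * 3.4
dV = 115.9400 m/s

115.9400 m/s


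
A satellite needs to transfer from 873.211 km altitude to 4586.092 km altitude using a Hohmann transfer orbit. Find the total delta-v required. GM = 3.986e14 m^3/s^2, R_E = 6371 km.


r1 = 7244.2110 km = 7.244211e+06 m
r2 = 10957.0920 km = 1.0957092e+07 m
dv1 = sqrt(mu/r1)*(sqrt(2*r2/(r1+r2)) - 1) = 721.4868 m/s
dv2 = sqrt(mu/r2)*(1 - sqrt(2*r1/(r1+r2))) = 650.2253 m/s
total dv = |dv1| + |dv2| = 721.4868 + 650.2253 = 1371.7121 m/s = 1.3717 km/s

1.3717 km/s


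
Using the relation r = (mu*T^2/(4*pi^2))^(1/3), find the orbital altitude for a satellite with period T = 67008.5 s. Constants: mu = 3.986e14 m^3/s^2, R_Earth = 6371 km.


T = 67008.5 s
r = (mu*T^2/(4*pi^2))^(1/3) = (3.986e14 * 67008.5^2 / (4*pi^2))^(1/3)
r = 3.5657081e+07 m = 35657.0807 km
alt = r - R_E = 35657.0807 - 6371 = 29286.0807 km

29286.0807 km


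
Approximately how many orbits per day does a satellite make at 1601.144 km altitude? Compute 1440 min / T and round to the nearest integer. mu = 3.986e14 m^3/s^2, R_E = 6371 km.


r = 7.972144e+06 m
T = 2*pi*sqrt(r^3/mu) = 7083.9245 s = 118.0654 min
revs/day = 1440 / 118.0654 = 12.1966
Rounded: 12 revolutions per day

12 revolutions per day


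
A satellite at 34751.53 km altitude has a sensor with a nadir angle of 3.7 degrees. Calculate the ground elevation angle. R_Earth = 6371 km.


r = R_E + alt = 41122.5300 km
Law of sines in the satellite / Earth-center / ground-point triangle:
  sin(nadir)/R_E = sin(90 + el)/r  =>  cos(el) = (r/R_E)*sin(nadir)
cos(el) = (41122.5300 / 6371.0000) * sin(3.7 deg) = 0.416533
el = arccos(0.416533) = 65.3841 deg
(Earth-central angle = 90 - nadir - el = 20.9159 deg)

65.3841 degrees


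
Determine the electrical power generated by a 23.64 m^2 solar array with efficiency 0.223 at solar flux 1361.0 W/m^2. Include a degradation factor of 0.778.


P = area * eta * S * degradation
P = 23.64 * 0.223 * 1361.0 * 0.778
P = 5582.0029 W

5582.0029 W


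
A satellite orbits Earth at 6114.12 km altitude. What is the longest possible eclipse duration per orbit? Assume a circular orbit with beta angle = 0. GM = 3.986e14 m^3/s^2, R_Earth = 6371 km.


r = 12485.1200 km
T = 231.3924 min
Eclipse fraction = arcsin(R_E/r)/pi = arcsin(6371.0000/12485.1200)/pi
= arcsin(0.5102874)/pi = 0.170461
Eclipse duration = 0.170461 * 231.3924 = 39.4434 min

39.4434 minutes


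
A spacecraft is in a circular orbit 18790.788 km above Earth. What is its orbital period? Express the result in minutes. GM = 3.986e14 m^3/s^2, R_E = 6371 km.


r = 25161.7880 km = 2.5161788e+07 m
T = 2*pi*sqrt(r^3/mu) = 2*pi*sqrt(1.593032e+22 / 3.986e14)
T = 39721.3015 s = 662.0217 min

662.0217 minutes


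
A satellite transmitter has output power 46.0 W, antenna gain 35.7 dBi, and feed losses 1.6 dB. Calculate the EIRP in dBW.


Pt = 46.0 W = 16.6276 dBW
EIRP = Pt_dBW + Gt - losses = 16.6276 + 35.7 - 1.6 = 50.7276 dBW

50.7276 dBW


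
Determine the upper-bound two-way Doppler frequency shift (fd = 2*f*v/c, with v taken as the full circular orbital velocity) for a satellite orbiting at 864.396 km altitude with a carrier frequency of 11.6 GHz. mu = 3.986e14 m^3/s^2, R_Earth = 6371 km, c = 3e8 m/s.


r = 7.235396e+06 m
v = sqrt(mu/r) = 7422.2827 m/s (worst-case radial velocity)
f = 11.6 GHz = 1.16e+10 Hz
fd = 2*f*v/c = 2*1.16e+10*7422.2827/3.0e+08
fd = 573989.8657 Hz

573989.8657 Hz


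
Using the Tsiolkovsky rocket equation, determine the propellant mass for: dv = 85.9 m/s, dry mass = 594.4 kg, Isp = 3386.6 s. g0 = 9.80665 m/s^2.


ve = Isp * g0 = 3386.6 * 9.80665 = 33211.200890 m/s
mass ratio = exp(dv/ve) = exp(85.9/33211.200890) = 1.00258982
m_prop = m_dry * (mr - 1) = 594.4 * (1.00258982 - 1)
m_prop = 1.5394 kg

1.5394 kg
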